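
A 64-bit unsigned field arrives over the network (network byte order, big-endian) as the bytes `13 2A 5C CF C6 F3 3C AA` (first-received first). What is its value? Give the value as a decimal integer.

1381018283208293546

Big-endian: lowest address holds the most-significant byte.
The bytes are already most-significant first: 0x132A5CCFC6F33CAA.
0x132A5CCFC6F33CAA = 1381018283208293546.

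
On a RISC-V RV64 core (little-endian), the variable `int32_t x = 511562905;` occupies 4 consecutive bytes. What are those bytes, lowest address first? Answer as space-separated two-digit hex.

99 D4 7D 1E

511562905 in hexadecimal, padded to 32 bits, is 0x1E7DD499.
Split into bytes (most-significant first): 1E 7D D4 99.
Little-endian: lowest address holds the least-significant byte.
So at ascending addresses the bytes are 99 D4 7D 1E.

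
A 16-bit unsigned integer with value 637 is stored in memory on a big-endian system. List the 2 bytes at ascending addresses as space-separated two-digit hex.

02 7D

637 in hexadecimal, padded to 16 bits, is 0x027D.
Split into bytes (most-significant first): 02 7D.
Big-endian stores the most-significant byte at the lowest address.
So the memory order matches the most-significant-first order: 02 7D.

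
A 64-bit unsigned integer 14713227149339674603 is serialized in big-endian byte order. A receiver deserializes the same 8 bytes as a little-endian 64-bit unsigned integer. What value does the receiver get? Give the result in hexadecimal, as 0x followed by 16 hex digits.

14713227149339674603 in 64-bit hexadecimal is 0xCC2FE223680647EB.
Stored big-endian, the bytes at ascending addresses are CC 2F E2 23 68 06 47 EB.
Read back as little-endian, the first byte is least significant, giving 0xEB47066823E22FCC.

0xEB47066823E22FCC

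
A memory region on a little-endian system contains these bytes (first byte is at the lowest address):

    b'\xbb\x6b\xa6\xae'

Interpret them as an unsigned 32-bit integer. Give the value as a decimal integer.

2930142139

Little-endian: lowest address holds the least-significant byte.
Reassemble most-significant byte first: AE A6 6B BB → 0xAEA66BBB.
0xAEA66BBB = 2930142139.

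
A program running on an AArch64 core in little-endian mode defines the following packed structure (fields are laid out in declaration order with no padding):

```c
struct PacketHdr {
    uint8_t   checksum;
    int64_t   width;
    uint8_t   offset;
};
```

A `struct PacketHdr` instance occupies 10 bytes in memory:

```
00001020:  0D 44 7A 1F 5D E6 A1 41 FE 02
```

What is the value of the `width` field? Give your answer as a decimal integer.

-125641303812769212

`width` follows `checksum` (1 byte), so it starts at byte offset 1 and occupies 8 bytes.
Bytes at offsets 1..8: 44 7A 1F 5D E6 A1 41 FE.
Little-endian: lowest address holds the least-significant byte.
Reassemble most-significant byte first: FE 41 A1 E6 5D 1F 7A 44 → 0xFE41A1E65D1F7A44.
Top bit is set, so as a signed 64-bit value this is 0xFE41A1E65D1F7A44 − 2^64 = -125641303812769212.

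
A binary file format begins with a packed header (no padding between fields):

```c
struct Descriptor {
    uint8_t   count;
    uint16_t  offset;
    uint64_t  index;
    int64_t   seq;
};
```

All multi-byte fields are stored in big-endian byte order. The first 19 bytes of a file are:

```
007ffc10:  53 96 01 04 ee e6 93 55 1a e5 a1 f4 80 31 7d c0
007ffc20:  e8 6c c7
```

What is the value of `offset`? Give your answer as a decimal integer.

`offset` follows `count` (1 byte), so it starts at byte offset 1 and occupies 2 bytes.
Bytes at offsets 1..2: 96 01.
Big-endian: lowest address holds the most-significant byte.
The bytes are already most-significant first: 0x9601.
0x9601 = 38401.

38401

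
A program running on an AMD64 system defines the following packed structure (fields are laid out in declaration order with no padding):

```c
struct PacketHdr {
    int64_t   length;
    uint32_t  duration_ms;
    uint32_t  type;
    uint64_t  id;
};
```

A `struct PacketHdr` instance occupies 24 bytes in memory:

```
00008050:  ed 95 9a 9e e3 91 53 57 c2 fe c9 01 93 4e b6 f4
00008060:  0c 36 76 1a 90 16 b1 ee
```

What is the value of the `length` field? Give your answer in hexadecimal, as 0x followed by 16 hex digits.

0x575391E39E9A95ED

`length` is the first field, at byte offset 0, occupying 8 bytes.
Bytes at offsets 0..7: ED 95 9A 9E E3 91 53 57.
Little-endian stores the least-significant byte at the lowest address.
Reassemble most-significant byte first: 57 53 91 E3 9E 9A 95 ED → 0x575391E39E9A95ED.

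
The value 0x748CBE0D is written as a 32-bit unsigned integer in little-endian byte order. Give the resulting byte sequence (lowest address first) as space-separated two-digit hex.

Split into bytes (most-significant first): 74 8C BE 0D.
Little-endian stores the least-significant byte at the lowest address.
So at ascending addresses the bytes are 0D BE 8C 74.

0D BE 8C 74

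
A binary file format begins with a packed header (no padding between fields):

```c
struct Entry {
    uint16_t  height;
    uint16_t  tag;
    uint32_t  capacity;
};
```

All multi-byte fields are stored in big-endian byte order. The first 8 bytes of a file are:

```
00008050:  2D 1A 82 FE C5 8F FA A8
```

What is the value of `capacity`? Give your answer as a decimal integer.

`capacity` follows `height` (2 B), `tag` (2 B), so it starts at offset 2 + 2 = 4 and occupies 4 bytes.
Bytes at offsets 4..7: C5 8F FA A8.
In big-endian order the high byte comes first in memory.
The bytes are already most-significant first: 0xC58FFAA8.
0xC58FFAA8 = 3314547368.

3314547368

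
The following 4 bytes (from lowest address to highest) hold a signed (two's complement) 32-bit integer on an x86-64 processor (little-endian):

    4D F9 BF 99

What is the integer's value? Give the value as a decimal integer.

Little-endian stores the least-significant byte at the lowest address.
Reassemble most-significant byte first: 99 BF F9 4D → 0x99BFF94D.
Top bit is set, so as a signed 32-bit value this is 0x99BFF94D − 2^32 = -1715472051.

-1715472051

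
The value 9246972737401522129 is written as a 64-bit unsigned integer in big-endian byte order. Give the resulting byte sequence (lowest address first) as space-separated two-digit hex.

9246972737401522129 in hexadecimal, padded to 64 bits, is 0x8053D8B64C8A07D1.
Split into bytes (most-significant first): 80 53 D8 B6 4C 8A 07 D1.
Big-endian: lowest address holds the most-significant byte.
So the memory order matches the most-significant-first order: 80 53 D8 B6 4C 8A 07 D1.

80 53 D8 B6 4C 8A 07 D1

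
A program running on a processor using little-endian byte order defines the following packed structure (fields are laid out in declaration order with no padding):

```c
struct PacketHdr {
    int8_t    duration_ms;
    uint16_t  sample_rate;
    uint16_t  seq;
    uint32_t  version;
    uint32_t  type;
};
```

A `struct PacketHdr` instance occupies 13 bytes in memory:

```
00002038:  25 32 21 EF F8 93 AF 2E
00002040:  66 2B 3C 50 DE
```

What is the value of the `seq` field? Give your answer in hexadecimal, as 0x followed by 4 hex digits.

`seq` follows `duration_ms` (1 B), `sample_rate` (2 B), so it starts at offset 1 + 2 = 3 and occupies 2 bytes.
Bytes at offsets 3..4: EF F8.
Little-endian: lowest address holds the least-significant byte.
Reassemble most-significant byte first: F8 EF → 0xF8EF.

0xF8EF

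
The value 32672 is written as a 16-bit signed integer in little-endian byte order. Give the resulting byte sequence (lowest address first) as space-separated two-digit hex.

A0 7F

32672 in hexadecimal, padded to 16 bits, is 0x7FA0.
Split into bytes (most-significant first): 7F A0.
Little-endian: lowest address holds the least-significant byte.
So at ascending addresses the bytes are A0 7F.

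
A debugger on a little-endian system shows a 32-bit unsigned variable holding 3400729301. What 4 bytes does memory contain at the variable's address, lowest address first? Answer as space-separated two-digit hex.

D5 02 B3 CA

3400729301 in hexadecimal, padded to 32 bits, is 0xCAB302D5.
Split into bytes (most-significant first): CA B3 02 D5.
In little-endian order the low byte comes first in memory.
So at ascending addresses the bytes are D5 02 B3 CA.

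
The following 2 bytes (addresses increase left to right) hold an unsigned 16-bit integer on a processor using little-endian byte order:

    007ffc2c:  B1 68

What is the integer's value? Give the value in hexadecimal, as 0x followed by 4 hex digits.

In little-endian order the low byte comes first in memory.
Reassemble most-significant byte first: 68 B1 → 0x68B1.

0x68B1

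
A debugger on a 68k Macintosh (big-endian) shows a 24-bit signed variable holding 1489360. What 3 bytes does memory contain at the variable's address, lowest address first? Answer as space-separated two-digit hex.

16 B9 D0

1489360 in hexadecimal, padded to 24 bits, is 0x16B9D0.
Split into bytes (most-significant first): 16 B9 D0.
Big-endian stores the most-significant byte at the lowest address.
So the memory order matches the most-significant-first order: 16 B9 D0.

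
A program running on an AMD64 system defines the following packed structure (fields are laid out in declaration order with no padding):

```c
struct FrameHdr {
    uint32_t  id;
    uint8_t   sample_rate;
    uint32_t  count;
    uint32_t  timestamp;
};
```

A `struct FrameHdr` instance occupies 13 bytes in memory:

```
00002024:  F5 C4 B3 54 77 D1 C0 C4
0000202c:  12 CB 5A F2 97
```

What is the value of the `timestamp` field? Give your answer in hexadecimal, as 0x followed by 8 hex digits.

`timestamp` follows `id` (4 B), `sample_rate` (1 B), `count` (4 B), so it starts at offset 4 + 1 + 4 = 9 and occupies 4 bytes.
Bytes at offsets 9..12: CB 5A F2 97.
Little-endian: lowest address holds the least-significant byte.
Reassemble most-significant byte first: 97 F2 5A CB → 0x97F25ACB.

0x97F25ACB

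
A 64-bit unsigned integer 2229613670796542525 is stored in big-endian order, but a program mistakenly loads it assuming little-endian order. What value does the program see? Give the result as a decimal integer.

2229613670796542525 in 64-bit hexadecimal is 0x1EF12DD2122EC23D.
Stored big-endian, the bytes at ascending addresses are 1E F1 2D D2 12 2E C2 3D.
Read back as little-endian, the first byte is least significant, giving 0x3DC22E12D22DF11E.
0x3DC22E12D22DF11E = 4450170040165986590.

4450170040165986590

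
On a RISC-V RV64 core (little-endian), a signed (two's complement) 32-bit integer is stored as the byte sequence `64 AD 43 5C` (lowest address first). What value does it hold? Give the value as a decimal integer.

Little-endian stores the least-significant byte at the lowest address.
Reassemble most-significant byte first: 5C 43 AD 64 → 0x5C43AD64.
0x5C43AD64 = 1547939172.

1547939172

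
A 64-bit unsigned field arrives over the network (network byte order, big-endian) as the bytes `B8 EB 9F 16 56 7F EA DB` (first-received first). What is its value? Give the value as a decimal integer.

Big-endian stores the most-significant byte at the lowest address.
The bytes are already most-significant first: 0xB8EB9F16567FEADB.
0xB8EB9F16567FEADB = 13324918840795065051.

13324918840795065051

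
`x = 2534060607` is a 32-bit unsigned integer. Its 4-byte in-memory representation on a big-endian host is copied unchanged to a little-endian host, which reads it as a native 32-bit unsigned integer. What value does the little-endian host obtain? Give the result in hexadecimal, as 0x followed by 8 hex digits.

2534060607 in 32-bit hexadecimal is 0x970AB23F.
Stored big-endian, the bytes at ascending addresses are 97 0A B2 3F.
Read back as little-endian, the first byte is least significant, giving 0x3FB20A97.

0x3FB20A97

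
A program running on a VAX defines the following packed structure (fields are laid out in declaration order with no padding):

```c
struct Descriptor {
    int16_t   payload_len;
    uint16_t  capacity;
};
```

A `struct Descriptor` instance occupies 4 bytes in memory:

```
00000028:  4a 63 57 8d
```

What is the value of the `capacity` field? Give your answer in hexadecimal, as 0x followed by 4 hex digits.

`capacity` follows `payload_len` (2 bytes), so it starts at byte offset 2 and occupies 2 bytes.
Bytes at offsets 2..3: 57 8D.
Little-endian stores the least-significant byte at the lowest address.
Reassemble most-significant byte first: 8D 57 → 0x8D57.

0x8D57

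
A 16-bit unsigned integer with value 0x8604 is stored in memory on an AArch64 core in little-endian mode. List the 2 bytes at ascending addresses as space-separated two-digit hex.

04 86

Split into bytes (most-significant first): 86 04.
Little-endian stores the least-significant byte at the lowest address.
So at ascending addresses the bytes are 04 86.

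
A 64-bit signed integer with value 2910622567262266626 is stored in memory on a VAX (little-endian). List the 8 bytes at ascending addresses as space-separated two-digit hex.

02 25 E7 C4 CD 9B 64 28

2910622567262266626 in hexadecimal, padded to 64 bits, is 0x28649BCDC4E72502.
Split into bytes (most-significant first): 28 64 9B CD C4 E7 25 02.
In little-endian order the low byte comes first in memory.
So at ascending addresses the bytes are 02 25 E7 C4 CD 9B 64 28.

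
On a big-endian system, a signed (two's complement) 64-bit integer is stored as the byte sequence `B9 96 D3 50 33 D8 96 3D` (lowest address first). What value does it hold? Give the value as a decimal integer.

Big-endian: lowest address holds the most-significant byte.
The bytes are already most-significant first: 0xB996D35033D8963D.
Top bit is set, so as a signed 64-bit value this is 0xB996D35033D8963D − 2^64 = -5073635588765608387.

-5073635588765608387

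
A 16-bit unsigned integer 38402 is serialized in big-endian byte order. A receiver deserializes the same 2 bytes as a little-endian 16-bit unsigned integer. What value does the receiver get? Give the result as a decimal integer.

662

38402 in 16-bit hexadecimal is 0x9602.
Stored big-endian, the bytes at ascending addresses are 96 02.
Read back as little-endian, the first byte is least significant, giving 0x0296.
0x0296 = 662.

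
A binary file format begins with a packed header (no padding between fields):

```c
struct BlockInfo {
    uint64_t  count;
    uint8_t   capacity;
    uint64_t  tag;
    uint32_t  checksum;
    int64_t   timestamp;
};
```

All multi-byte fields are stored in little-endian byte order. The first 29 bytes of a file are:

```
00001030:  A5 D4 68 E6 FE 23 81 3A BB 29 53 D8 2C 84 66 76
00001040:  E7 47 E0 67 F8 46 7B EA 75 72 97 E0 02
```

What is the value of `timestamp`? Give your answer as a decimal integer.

`timestamp` follows `count` (8 B), `capacity` (1 B), `tag` (8 B), `checksum` (4 B), so it starts at offset 8 + 1 + 8 + 4 = 21 and occupies 8 bytes.
Bytes at offsets 21..28: 46 7B EA 75 72 97 E0 02.
Little-endian stores the least-significant byte at the lowest address.
Reassemble most-significant byte first: 02 E0 97 72 75 EA 7B 46 → 0x02E0977275EA7B46.
0x02E0977275EA7B46 = 207332100719409990.

207332100719409990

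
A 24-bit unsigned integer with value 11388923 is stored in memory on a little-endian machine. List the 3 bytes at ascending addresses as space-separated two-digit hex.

11388923 in hexadecimal, padded to 24 bits, is 0xADC7FB.
Split into bytes (most-significant first): AD C7 FB.
Little-endian stores the least-significant byte at the lowest address.
So at ascending addresses the bytes are FB C7 AD.

FB C7 AD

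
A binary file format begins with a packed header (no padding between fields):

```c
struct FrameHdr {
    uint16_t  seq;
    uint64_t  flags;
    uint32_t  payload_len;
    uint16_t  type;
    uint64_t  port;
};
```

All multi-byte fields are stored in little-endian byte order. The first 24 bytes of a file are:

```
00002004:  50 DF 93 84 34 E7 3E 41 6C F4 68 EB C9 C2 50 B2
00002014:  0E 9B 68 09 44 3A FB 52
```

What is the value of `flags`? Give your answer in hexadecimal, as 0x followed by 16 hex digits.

0xF46C413EE7348493

`flags` follows `seq` (2 bytes), so it starts at byte offset 2 and occupies 8 bytes.
Bytes at offsets 2..9: 93 84 34 E7 3E 41 6C F4.
Little-endian: lowest address holds the least-significant byte.
Reassemble most-significant byte first: F4 6C 41 3E E7 34 84 93 → 0xF46C413EE7348493.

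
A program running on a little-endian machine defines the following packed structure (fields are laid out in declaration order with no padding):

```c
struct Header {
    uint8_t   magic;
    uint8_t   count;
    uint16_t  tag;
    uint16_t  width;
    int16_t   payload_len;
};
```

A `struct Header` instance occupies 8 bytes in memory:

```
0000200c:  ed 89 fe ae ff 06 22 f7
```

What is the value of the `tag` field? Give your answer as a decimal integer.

44798

`tag` follows `magic` (1 B), `count` (1 B), so it starts at offset 1 + 1 = 2 and occupies 2 bytes.
Bytes at offsets 2..3: FE AE.
In little-endian order the low byte comes first in memory.
Reassemble most-significant byte first: AE FE → 0xAEFE.
0xAEFE = 44798.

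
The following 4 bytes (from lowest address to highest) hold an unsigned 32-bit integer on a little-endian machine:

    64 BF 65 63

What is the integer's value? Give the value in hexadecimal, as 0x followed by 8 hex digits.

0x6365BF64

In little-endian order the low byte comes first in memory.
Reassemble most-significant byte first: 63 65 BF 64 → 0x6365BF64.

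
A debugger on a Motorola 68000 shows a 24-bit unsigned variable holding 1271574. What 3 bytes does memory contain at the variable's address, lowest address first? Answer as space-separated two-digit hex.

1271574 in hexadecimal, padded to 24 bits, is 0x136716.
Split into bytes (most-significant first): 13 67 16.
In big-endian order the high byte comes first in memory.
So the memory order matches the most-significant-first order: 13 67 16.

13 67 16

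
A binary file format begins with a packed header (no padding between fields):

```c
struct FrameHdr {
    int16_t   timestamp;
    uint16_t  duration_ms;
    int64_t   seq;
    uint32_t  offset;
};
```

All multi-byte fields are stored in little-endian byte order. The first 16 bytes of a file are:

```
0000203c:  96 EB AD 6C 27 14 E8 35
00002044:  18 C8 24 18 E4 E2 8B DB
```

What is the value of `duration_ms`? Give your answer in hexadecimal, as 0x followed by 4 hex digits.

0x6CAD

`duration_ms` follows `timestamp` (2 bytes), so it starts at byte offset 2 and occupies 2 bytes.
Bytes at offsets 2..3: AD 6C.
Little-endian: lowest address holds the least-significant byte.
Reassemble most-significant byte first: 6C AD → 0x6CAD.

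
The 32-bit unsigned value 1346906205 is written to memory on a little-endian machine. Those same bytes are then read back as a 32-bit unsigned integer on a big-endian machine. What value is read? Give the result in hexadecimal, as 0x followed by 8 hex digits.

1346906205 in 32-bit hexadecimal is 0x5048285D.
Stored little-endian, the bytes at ascending addresses are 5D 28 48 50.
Read back as big-endian, the last byte is least significant, giving 0x5D284850.

0x5D284850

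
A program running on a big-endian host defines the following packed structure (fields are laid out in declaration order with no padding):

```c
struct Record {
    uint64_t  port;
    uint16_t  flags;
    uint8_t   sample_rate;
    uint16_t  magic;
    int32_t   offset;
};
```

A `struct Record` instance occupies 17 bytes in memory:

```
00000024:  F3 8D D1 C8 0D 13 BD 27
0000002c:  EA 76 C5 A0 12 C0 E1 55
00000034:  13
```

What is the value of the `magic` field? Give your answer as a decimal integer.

40978

`magic` follows `port` (8 B), `flags` (2 B), `sample_rate` (1 B), so it starts at offset 8 + 2 + 1 = 11 and occupies 2 bytes.
Bytes at offsets 11..12: A0 12.
Big-endian stores the most-significant byte at the lowest address.
The bytes are already most-significant first: 0xA012.
0xA012 = 40978.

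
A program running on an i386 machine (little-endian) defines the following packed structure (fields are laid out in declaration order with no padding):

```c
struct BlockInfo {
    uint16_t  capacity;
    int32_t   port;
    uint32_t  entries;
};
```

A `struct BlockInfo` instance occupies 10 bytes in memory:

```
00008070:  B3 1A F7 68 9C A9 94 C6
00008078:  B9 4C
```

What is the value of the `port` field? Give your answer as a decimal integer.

`port` follows `capacity` (2 bytes), so it starts at byte offset 2 and occupies 4 bytes.
Bytes at offsets 2..5: F7 68 9C A9.
Little-endian stores the least-significant byte at the lowest address.
Reassemble most-significant byte first: A9 9C 68 F7 → 0xA99C68F7.
Top bit is set, so as a signed 32-bit value this is 0xA99C68F7 − 2^32 = -1449367305.

-1449367305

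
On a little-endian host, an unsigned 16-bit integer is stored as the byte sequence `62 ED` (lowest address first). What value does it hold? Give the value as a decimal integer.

60770

Little-endian: lowest address holds the least-significant byte.
Reassemble most-significant byte first: ED 62 → 0xED62.
0xED62 = 60770.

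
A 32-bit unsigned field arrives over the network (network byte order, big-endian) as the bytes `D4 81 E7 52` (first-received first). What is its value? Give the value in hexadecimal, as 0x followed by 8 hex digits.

0xD481E752

Big-endian stores the most-significant byte at the lowest address.
The bytes are already most-significant first: 0xD481E752.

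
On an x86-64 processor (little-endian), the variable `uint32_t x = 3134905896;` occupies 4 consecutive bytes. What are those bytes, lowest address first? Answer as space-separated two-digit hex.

3134905896 in hexadecimal, padded to 32 bits, is 0xBADADE28.
Split into bytes (most-significant first): BA DA DE 28.
Little-endian stores the least-significant byte at the lowest address.
So at ascending addresses the bytes are 28 DE DA BA.

28 DE DA BA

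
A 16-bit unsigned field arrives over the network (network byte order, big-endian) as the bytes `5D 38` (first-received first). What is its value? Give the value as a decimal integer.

23864

In big-endian order the high byte comes first in memory.
The bytes are already most-significant first: 0x5D38.
0x5D38 = 23864.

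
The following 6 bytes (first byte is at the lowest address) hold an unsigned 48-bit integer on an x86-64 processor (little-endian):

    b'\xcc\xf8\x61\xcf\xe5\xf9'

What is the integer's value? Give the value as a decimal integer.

274765422131404

Little-endian: lowest address holds the least-significant byte.
Reassemble most-significant byte first: F9 E5 CF 61 F8 CC → 0xF9E5CF61F8CC.
0xF9E5CF61F8CC = 274765422131404.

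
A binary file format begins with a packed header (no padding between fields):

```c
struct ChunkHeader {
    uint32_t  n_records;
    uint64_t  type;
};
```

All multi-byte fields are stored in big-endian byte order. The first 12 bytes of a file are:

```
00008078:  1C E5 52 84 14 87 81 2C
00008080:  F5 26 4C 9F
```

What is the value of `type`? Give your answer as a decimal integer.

`type` follows `n_records` (4 bytes), so it starts at byte offset 4 and occupies 8 bytes.
Bytes at offsets 4..11: 14 87 81 2C F5 26 4C 9F.
Big-endian stores the most-significant byte at the lowest address.
The bytes are already most-significant first: 0x1487812CF5264C9F.
0x1487812CF5264C9F = 1479293032705969311.

1479293032705969311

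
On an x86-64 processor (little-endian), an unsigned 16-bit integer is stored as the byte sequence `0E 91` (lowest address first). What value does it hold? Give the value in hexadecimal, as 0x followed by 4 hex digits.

0x910E

Little-endian: lowest address holds the least-significant byte.
Reassemble most-significant byte first: 91 0E → 0x910E.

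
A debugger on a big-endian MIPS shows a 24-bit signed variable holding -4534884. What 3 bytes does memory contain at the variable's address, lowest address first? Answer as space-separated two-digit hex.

Two's complement of -4534884 in 24 bits: 4534884 = 0x453264; invert → 0xBACD9B; add 1 → 0xBACD9C.
Split into bytes (most-significant first): BA CD 9C.
In big-endian order the high byte comes first in memory.
So the memory order matches the most-significant-first order: BA CD 9C.

BA CD 9C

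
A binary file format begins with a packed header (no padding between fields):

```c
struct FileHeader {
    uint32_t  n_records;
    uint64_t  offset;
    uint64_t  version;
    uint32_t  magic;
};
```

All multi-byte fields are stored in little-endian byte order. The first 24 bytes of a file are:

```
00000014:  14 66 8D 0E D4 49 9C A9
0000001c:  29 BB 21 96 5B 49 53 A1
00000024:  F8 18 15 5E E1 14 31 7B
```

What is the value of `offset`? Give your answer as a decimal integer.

`offset` follows `n_records` (4 bytes), so it starts at byte offset 4 and occupies 8 bytes.
Bytes at offsets 4..11: D4 49 9C A9 29 BB 21 96.
Little-endian stores the least-significant byte at the lowest address.
Reassemble most-significant byte first: 96 21 BB 29 A9 9C 49 D4 → 0x9621BB29A99C49D4.
0x9621BB29A99C49D4 = 10818133567534287316.

10818133567534287316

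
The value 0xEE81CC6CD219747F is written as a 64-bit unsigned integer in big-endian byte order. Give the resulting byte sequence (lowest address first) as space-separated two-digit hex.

Split into bytes (most-significant first): EE 81 CC 6C D2 19 74 7F.
Big-endian: lowest address holds the most-significant byte.
So the memory order matches the most-significant-first order: EE 81 CC 6C D2 19 74 7F.

EE 81 CC 6C D2 19 74 7F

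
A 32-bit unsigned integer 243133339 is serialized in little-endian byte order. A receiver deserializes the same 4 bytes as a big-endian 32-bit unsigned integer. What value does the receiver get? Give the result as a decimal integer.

243133339 in 32-bit hexadecimal is 0x0E7DEB9B.
Stored little-endian, the bytes at ascending addresses are 9B EB 7D 0E.
Read back as big-endian, the last byte is least significant, giving 0x9BEB7D0E.
0x9BEB7D0E = 2615901454.

2615901454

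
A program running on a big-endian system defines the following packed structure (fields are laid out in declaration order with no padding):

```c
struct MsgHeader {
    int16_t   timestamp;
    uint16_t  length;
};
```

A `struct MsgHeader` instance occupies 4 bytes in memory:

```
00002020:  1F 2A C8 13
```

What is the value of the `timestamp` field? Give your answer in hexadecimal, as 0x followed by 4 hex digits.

`timestamp` is the first field, at byte offset 0, occupying 2 bytes.
Bytes at offsets 0..1: 1F 2A.
In big-endian order the high byte comes first in memory.
The bytes are already most-significant first: 0x1F2A.

0x1F2A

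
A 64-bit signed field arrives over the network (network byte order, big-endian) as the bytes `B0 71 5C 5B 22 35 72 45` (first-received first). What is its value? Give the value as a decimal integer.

Big-endian: lowest address holds the most-significant byte.
The bytes are already most-significant first: 0xB0715C5B22357245.
Top bit is set, so as a signed 64-bit value this is 0xB0715C5B22357245 − 2^64 = -5732699304180223419.

-5732699304180223419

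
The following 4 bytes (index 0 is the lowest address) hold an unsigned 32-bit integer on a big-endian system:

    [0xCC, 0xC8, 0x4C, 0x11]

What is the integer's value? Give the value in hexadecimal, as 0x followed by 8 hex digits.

0xCCC84C11

Big-endian stores the most-significant byte at the lowest address.
The bytes are already most-significant first: 0xCCC84C11.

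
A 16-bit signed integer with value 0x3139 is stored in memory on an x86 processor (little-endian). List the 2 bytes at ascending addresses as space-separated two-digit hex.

Split into bytes (most-significant first): 31 39.
Little-endian: lowest address holds the least-significant byte.
So at ascending addresses the bytes are 39 31.

39 31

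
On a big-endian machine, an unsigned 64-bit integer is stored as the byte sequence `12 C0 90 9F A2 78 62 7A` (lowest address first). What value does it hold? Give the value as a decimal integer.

Big-endian: lowest address holds the most-significant byte.
The bytes are already most-significant first: 0x12C0909FA278627A.
0x12C0909FA278627A = 1351238903511147130.

1351238903511147130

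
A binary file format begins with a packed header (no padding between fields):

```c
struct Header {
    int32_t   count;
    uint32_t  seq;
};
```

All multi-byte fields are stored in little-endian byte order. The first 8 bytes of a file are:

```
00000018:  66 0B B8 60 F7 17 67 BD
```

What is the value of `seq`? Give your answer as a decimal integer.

3177650167

`seq` follows `count` (4 bytes), so it starts at byte offset 4 and occupies 4 bytes.
Bytes at offsets 4..7: F7 17 67 BD.
Little-endian stores the least-significant byte at the lowest address.
Reassemble most-significant byte first: BD 67 17 F7 → 0xBD6717F7.
0xBD6717F7 = 3177650167.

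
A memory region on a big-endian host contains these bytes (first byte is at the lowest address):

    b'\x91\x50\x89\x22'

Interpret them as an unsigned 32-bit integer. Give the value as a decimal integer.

2437974306

Big-endian stores the most-significant byte at the lowest address.
The bytes are already most-significant first: 0x91508922.
0x91508922 = 2437974306.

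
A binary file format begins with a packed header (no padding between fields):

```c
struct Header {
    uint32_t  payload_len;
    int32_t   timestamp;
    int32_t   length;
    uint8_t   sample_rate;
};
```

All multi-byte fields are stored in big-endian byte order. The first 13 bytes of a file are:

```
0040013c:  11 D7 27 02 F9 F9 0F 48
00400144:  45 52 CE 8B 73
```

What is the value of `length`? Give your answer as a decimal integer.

`length` follows `payload_len` (4 B), `timestamp` (4 B), so it starts at offset 4 + 4 = 8 and occupies 4 bytes.
Bytes at offsets 8..11: 45 52 CE 8B.
In big-endian order the high byte comes first in memory.
The bytes are already most-significant first: 0x4552CE8B.
0x4552CE8B = 1163054731.

1163054731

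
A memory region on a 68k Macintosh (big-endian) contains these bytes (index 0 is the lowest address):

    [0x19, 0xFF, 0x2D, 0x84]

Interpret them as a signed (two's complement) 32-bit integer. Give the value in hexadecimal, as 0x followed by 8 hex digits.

In big-endian order the high byte comes first in memory.
The bytes are already most-significant first: 0x19FF2D84.

0x19FF2D84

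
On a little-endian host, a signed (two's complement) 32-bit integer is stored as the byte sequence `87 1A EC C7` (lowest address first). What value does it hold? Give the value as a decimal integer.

Little-endian: lowest address holds the least-significant byte.
Reassemble most-significant byte first: C7 EC 1A 87 → 0xC7EC1A87.
Top bit is set, so as a signed 32-bit value this is 0xC7EC1A87 − 2^32 = -940828025.

-940828025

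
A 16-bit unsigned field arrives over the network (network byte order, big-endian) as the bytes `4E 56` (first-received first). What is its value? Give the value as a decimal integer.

In big-endian order the high byte comes first in memory.
The bytes are already most-significant first: 0x4E56.
0x4E56 = 20054.

20054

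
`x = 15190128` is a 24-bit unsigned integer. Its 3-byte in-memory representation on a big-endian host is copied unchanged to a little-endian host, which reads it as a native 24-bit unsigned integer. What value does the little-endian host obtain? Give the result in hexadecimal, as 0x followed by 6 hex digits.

0x70C8E7

15190128 in 24-bit hexadecimal is 0xE7C870.
Stored big-endian, the bytes at ascending addresses are E7 C8 70.
Read back as little-endian, the first byte is least significant, giving 0x70C8E7.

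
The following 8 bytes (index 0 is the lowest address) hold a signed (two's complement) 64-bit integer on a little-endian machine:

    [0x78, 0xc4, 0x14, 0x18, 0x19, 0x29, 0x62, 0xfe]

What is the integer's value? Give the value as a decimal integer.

-116485452603276168

Little-endian: lowest address holds the least-significant byte.
Reassemble most-significant byte first: FE 62 29 19 18 14 C4 78 → 0xFE6229191814C478.
Top bit is set, so as a signed 64-bit value this is 0xFE6229191814C478 − 2^64 = -116485452603276168.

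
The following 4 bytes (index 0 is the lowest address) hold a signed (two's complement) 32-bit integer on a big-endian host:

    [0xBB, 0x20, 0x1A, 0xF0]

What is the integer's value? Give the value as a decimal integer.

-1155523856

Big-endian stores the most-significant byte at the lowest address.
The bytes are already most-significant first: 0xBB201AF0.
Top bit is set, so as a signed 32-bit value this is 0xBB201AF0 − 2^32 = -1155523856.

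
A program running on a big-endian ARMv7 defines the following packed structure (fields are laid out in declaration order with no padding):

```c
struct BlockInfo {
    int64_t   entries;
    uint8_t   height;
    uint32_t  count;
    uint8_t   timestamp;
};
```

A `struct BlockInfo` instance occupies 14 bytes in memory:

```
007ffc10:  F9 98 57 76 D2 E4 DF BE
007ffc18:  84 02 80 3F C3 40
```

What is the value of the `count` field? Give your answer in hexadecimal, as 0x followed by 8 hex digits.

`count` follows `entries` (8 B), `height` (1 B), so it starts at offset 8 + 1 = 9 and occupies 4 bytes.
Bytes at offsets 9..12: 02 80 3F C3.
Big-endian: lowest address holds the most-significant byte.
The bytes are already most-significant first: 0x02803FC3.

0x02803FC3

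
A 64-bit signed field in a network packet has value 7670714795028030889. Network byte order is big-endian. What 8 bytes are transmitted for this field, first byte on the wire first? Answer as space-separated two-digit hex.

6A 73 DA 77 02 FA A5 A9

7670714795028030889 in hexadecimal, padded to 64 bits, is 0x6A73DA7702FAA5A9.
Split into bytes (most-significant first): 6A 73 DA 77 02 FA A5 A9.
Big-endian stores the most-significant byte at the lowest address.
So the memory order matches the most-significant-first order: 6A 73 DA 77 02 FA A5 A9.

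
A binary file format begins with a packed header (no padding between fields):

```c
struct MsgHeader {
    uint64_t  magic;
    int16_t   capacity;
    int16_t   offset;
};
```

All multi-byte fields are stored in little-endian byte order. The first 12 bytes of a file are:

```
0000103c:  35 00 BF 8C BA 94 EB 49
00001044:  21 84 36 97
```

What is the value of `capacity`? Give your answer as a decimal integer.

`capacity` follows `magic` (8 bytes), so it starts at byte offset 8 and occupies 2 bytes.
Bytes at offsets 8..9: 21 84.
In little-endian order the low byte comes first in memory.
Reassemble most-significant byte first: 84 21 → 0x8421.
Top bit is set, so as a signed 16-bit value this is 0x8421 − 2^16 = -31711.

-31711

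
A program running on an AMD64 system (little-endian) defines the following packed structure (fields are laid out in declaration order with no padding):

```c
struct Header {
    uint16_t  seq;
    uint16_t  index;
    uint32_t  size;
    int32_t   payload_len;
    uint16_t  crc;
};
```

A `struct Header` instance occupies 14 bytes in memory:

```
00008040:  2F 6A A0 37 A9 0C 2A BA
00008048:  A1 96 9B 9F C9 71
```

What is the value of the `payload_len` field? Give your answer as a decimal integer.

-1617193311

`payload_len` follows `seq` (2 B), `index` (2 B), `size` (4 B), so it starts at offset 2 + 2 + 4 = 8 and occupies 4 bytes.
Bytes at offsets 8..11: A1 96 9B 9F.
In little-endian order the low byte comes first in memory.
Reassemble most-significant byte first: 9F 9B 96 A1 → 0x9F9B96A1.
Top bit is set, so as a signed 32-bit value this is 0x9F9B96A1 − 2^32 = -1617193311.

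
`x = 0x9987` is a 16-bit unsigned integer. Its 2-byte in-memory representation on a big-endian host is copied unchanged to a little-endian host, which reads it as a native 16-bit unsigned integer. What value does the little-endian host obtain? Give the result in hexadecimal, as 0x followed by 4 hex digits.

0x8799

Stored big-endian, the bytes at ascending addresses are 99 87.
Read back as little-endian, the first byte is least significant, giving 0x8799.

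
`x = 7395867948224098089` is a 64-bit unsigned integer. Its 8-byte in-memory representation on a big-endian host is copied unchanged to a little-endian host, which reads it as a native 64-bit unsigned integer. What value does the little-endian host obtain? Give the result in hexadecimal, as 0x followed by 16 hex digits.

0x292F98C3B666A366

7395867948224098089 in 64-bit hexadecimal is 0x66A366B6C3982F29.
Stored big-endian, the bytes at ascending addresses are 66 A3 66 B6 C3 98 2F 29.
Read back as little-endian, the first byte is least significant, giving 0x292F98C3B666A366.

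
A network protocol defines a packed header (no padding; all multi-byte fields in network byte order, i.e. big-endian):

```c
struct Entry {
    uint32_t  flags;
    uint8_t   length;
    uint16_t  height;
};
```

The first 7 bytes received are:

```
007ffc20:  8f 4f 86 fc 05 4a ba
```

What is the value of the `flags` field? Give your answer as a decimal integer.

`flags` is the first field, at byte offset 0, occupying 4 bytes.
Bytes at offsets 0..3: 8F 4F 86 FC.
Big-endian: lowest address holds the most-significant byte.
The bytes are already most-significant first: 0x8F4F86FC.
0x8F4F86FC = 2404353788.

2404353788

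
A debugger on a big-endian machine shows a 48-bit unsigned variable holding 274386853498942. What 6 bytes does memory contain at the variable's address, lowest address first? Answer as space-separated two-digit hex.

274386853498942 in hexadecimal, padded to 48 bits, is 0xF98DAAEF103E.
Split into bytes (most-significant first): F9 8D AA EF 10 3E.
Big-endian stores the most-significant byte at the lowest address.
So the memory order matches the most-significant-first order: F9 8D AA EF 10 3E.

F9 8D AA EF 10 3E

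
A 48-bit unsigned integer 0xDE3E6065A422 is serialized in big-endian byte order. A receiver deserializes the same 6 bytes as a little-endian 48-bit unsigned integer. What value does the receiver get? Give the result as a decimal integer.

Stored big-endian, the bytes at ascending addresses are DE 3E 60 65 A4 22.
Read back as little-endian, the first byte is least significant, giving 0x22A465603EDE.
0x22A465603EDE = 38089470787294.

38089470787294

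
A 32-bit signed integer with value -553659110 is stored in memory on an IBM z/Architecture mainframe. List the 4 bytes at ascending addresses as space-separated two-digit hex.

DE FF D5 1A

Two's complement of -553659110 in 32 bits: 553659110 = 0x21002AE6; invert → 0xDEFFD519; add 1 → 0xDEFFD51A.
Split into bytes (most-significant first): DE FF D5 1A.
In big-endian order the high byte comes first in memory.
So the memory order matches the most-significant-first order: DE FF D5 1A.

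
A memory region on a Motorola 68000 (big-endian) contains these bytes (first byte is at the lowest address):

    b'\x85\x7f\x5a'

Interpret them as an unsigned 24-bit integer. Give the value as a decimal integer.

In big-endian order the high byte comes first in memory.
The bytes are already most-significant first: 0x857F5A.
0x857F5A = 8748890.

8748890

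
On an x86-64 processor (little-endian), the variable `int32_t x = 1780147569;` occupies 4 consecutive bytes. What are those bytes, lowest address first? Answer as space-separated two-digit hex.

1780147569 in hexadecimal, padded to 32 bits, is 0x6A1AE571.
Split into bytes (most-significant first): 6A 1A E5 71.
Little-endian: lowest address holds the least-significant byte.
So at ascending addresses the bytes are 71 E5 1A 6A.

71 E5 1A 6A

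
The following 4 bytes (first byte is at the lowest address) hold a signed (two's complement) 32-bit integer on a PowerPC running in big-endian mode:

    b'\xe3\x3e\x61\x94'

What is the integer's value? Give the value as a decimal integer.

In big-endian order the high byte comes first in memory.
The bytes are already most-significant first: 0xE33E6194.
Top bit is set, so as a signed 32-bit value this is 0xE33E6194 − 2^32 = -482451052.

-482451052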